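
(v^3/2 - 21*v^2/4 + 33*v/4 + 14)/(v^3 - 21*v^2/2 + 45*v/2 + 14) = (2*v^3 - 21*v^2 + 33*v + 56)/(2*(2*v^3 - 21*v^2 + 45*v + 28))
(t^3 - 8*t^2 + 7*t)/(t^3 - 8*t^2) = (t^2 - 8*t + 7)/(t*(t - 8))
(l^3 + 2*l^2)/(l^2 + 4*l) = l*(l + 2)/(l + 4)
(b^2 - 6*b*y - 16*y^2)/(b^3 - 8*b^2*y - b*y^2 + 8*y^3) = (-b - 2*y)/(-b^2 + y^2)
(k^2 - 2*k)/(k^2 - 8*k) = (k - 2)/(k - 8)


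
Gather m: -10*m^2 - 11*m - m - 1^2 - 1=-10*m^2 - 12*m - 2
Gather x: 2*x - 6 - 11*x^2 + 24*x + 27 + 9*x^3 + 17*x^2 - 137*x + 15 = 9*x^3 + 6*x^2 - 111*x + 36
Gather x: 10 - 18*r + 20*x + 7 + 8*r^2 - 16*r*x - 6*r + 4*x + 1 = 8*r^2 - 24*r + x*(24 - 16*r) + 18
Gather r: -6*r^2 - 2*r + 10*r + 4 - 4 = -6*r^2 + 8*r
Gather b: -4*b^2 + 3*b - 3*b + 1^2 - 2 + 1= -4*b^2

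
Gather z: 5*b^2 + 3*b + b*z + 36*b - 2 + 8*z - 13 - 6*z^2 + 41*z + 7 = 5*b^2 + 39*b - 6*z^2 + z*(b + 49) - 8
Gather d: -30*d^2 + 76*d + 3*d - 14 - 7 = -30*d^2 + 79*d - 21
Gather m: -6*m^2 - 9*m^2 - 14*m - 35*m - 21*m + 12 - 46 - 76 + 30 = -15*m^2 - 70*m - 80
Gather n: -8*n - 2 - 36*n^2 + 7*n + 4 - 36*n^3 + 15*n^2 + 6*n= -36*n^3 - 21*n^2 + 5*n + 2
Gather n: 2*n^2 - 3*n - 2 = 2*n^2 - 3*n - 2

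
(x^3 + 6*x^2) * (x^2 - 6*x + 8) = x^5 - 28*x^3 + 48*x^2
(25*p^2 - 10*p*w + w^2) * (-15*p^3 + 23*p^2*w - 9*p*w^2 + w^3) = -375*p^5 + 725*p^4*w - 470*p^3*w^2 + 138*p^2*w^3 - 19*p*w^4 + w^5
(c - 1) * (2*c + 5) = 2*c^2 + 3*c - 5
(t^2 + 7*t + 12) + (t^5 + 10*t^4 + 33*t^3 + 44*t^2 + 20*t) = t^5 + 10*t^4 + 33*t^3 + 45*t^2 + 27*t + 12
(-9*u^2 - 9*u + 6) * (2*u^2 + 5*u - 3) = -18*u^4 - 63*u^3 - 6*u^2 + 57*u - 18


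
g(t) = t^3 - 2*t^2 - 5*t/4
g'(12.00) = 382.75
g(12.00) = 1425.00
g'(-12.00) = 478.75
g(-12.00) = -2001.00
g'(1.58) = -0.08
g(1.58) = -3.02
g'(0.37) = -2.32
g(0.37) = -0.69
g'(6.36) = 94.66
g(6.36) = 168.41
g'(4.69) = 45.98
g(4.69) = 53.31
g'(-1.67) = 13.80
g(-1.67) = -8.15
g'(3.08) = 14.89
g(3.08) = 6.40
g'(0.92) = -2.39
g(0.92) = -2.06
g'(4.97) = 52.97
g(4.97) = 67.15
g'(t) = 3*t^2 - 4*t - 5/4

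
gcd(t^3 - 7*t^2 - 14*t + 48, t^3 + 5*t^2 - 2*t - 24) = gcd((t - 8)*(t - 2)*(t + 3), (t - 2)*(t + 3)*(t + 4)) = t^2 + t - 6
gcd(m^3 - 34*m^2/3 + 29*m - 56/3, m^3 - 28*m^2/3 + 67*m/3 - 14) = m^2 - 10*m/3 + 7/3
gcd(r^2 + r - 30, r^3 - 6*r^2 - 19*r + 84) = 1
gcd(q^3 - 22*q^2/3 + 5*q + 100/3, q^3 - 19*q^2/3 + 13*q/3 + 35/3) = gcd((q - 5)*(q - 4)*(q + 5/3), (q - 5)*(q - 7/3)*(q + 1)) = q - 5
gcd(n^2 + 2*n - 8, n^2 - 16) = n + 4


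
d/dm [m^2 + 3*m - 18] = 2*m + 3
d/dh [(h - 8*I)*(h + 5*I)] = 2*h - 3*I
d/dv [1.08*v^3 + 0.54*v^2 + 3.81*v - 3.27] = 3.24*v^2 + 1.08*v + 3.81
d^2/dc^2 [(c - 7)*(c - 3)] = 2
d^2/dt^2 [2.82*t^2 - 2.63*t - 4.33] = 5.64000000000000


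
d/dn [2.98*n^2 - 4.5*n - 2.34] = 5.96*n - 4.5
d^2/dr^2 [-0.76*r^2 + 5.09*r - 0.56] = -1.52000000000000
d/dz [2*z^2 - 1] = 4*z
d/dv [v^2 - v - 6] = 2*v - 1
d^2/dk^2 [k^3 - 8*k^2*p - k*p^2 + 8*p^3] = 6*k - 16*p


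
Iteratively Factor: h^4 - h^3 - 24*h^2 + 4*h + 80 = (h + 2)*(h^3 - 3*h^2 - 18*h + 40) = (h - 5)*(h + 2)*(h^2 + 2*h - 8) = (h - 5)*(h - 2)*(h + 2)*(h + 4)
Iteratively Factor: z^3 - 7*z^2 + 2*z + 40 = (z - 5)*(z^2 - 2*z - 8) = (z - 5)*(z + 2)*(z - 4)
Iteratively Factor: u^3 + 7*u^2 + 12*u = (u + 4)*(u^2 + 3*u) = (u + 3)*(u + 4)*(u)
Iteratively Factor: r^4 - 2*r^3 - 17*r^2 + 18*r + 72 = (r - 4)*(r^3 + 2*r^2 - 9*r - 18) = (r - 4)*(r + 2)*(r^2 - 9) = (r - 4)*(r + 2)*(r + 3)*(r - 3)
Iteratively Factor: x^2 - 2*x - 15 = (x - 5)*(x + 3)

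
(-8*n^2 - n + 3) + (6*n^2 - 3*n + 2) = -2*n^2 - 4*n + 5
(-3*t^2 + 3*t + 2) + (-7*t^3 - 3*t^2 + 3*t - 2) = -7*t^3 - 6*t^2 + 6*t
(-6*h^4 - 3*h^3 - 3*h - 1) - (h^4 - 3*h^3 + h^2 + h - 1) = -7*h^4 - h^2 - 4*h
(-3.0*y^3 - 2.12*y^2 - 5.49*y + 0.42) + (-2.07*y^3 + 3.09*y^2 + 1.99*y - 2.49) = -5.07*y^3 + 0.97*y^2 - 3.5*y - 2.07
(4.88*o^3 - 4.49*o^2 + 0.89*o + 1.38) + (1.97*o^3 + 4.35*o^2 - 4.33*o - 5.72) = 6.85*o^3 - 0.140000000000001*o^2 - 3.44*o - 4.34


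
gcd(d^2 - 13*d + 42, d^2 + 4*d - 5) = 1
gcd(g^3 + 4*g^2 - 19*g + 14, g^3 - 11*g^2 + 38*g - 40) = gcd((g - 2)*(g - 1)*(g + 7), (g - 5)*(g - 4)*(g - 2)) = g - 2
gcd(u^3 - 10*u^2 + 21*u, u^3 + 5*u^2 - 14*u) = u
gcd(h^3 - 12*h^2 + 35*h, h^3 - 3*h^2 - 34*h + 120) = h - 5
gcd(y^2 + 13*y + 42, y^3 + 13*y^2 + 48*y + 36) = y + 6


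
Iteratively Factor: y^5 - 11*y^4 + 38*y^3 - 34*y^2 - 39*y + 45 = (y - 5)*(y^4 - 6*y^3 + 8*y^2 + 6*y - 9) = (y - 5)*(y - 3)*(y^3 - 3*y^2 - y + 3) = (y - 5)*(y - 3)*(y - 1)*(y^2 - 2*y - 3) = (y - 5)*(y - 3)*(y - 1)*(y + 1)*(y - 3)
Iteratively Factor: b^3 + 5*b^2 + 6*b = (b + 3)*(b^2 + 2*b) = b*(b + 3)*(b + 2)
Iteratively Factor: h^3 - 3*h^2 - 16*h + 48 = (h - 4)*(h^2 + h - 12) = (h - 4)*(h - 3)*(h + 4)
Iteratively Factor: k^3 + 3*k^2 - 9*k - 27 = (k + 3)*(k^2 - 9) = (k - 3)*(k + 3)*(k + 3)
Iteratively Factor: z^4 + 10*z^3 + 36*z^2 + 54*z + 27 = (z + 1)*(z^3 + 9*z^2 + 27*z + 27) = (z + 1)*(z + 3)*(z^2 + 6*z + 9) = (z + 1)*(z + 3)^2*(z + 3)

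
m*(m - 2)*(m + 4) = m^3 + 2*m^2 - 8*m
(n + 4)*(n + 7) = n^2 + 11*n + 28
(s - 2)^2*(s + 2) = s^3 - 2*s^2 - 4*s + 8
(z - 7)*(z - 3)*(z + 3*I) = z^3 - 10*z^2 + 3*I*z^2 + 21*z - 30*I*z + 63*I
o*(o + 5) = o^2 + 5*o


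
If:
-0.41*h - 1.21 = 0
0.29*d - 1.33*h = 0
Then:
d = -13.53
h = -2.95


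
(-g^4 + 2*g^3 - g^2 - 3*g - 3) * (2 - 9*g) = 9*g^5 - 20*g^4 + 13*g^3 + 25*g^2 + 21*g - 6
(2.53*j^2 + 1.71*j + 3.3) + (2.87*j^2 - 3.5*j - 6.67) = 5.4*j^2 - 1.79*j - 3.37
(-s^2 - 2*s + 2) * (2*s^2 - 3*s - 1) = -2*s^4 - s^3 + 11*s^2 - 4*s - 2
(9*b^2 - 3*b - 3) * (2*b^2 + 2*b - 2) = 18*b^4 + 12*b^3 - 30*b^2 + 6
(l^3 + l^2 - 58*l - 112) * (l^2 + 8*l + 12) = l^5 + 9*l^4 - 38*l^3 - 564*l^2 - 1592*l - 1344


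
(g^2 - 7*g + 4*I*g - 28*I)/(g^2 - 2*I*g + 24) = (g - 7)/(g - 6*I)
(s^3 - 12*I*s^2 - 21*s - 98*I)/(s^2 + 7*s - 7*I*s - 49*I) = (s^2 - 5*I*s + 14)/(s + 7)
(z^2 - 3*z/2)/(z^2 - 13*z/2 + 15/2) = z/(z - 5)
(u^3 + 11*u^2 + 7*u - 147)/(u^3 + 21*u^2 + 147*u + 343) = (u - 3)/(u + 7)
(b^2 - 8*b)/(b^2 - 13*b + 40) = b/(b - 5)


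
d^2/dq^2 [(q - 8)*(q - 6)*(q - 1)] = 6*q - 30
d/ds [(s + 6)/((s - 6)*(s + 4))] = (-s^2 - 12*s - 12)/(s^4 - 4*s^3 - 44*s^2 + 96*s + 576)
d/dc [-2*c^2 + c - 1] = 1 - 4*c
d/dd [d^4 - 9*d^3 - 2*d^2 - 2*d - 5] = 4*d^3 - 27*d^2 - 4*d - 2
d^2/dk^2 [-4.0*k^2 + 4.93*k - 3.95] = -8.00000000000000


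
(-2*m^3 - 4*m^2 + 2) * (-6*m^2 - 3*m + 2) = 12*m^5 + 30*m^4 + 8*m^3 - 20*m^2 - 6*m + 4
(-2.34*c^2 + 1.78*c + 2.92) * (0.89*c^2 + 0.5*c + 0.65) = -2.0826*c^4 + 0.4142*c^3 + 1.9678*c^2 + 2.617*c + 1.898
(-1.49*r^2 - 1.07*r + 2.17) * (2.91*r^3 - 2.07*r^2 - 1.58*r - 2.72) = -4.3359*r^5 - 0.0294000000000003*r^4 + 10.8838*r^3 + 1.2515*r^2 - 0.518199999999999*r - 5.9024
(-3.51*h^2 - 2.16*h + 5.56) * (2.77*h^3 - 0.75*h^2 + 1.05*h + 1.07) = -9.7227*h^5 - 3.3507*h^4 + 13.3357*h^3 - 10.1937*h^2 + 3.5268*h + 5.9492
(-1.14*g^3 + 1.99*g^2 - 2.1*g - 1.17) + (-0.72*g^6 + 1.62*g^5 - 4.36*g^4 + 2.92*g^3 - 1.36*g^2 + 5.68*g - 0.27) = -0.72*g^6 + 1.62*g^5 - 4.36*g^4 + 1.78*g^3 + 0.63*g^2 + 3.58*g - 1.44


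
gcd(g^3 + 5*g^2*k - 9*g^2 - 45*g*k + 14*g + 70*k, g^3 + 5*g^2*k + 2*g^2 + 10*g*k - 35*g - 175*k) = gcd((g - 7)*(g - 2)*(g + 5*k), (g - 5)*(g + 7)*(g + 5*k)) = g + 5*k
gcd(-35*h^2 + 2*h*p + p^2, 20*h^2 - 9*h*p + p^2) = -5*h + p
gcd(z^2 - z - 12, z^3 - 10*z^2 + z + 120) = z + 3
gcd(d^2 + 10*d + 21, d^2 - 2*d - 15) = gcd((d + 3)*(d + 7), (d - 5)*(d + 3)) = d + 3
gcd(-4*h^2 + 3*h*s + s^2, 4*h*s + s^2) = 4*h + s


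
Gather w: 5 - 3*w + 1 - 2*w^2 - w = -2*w^2 - 4*w + 6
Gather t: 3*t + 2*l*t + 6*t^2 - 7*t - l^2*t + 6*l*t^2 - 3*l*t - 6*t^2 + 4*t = 6*l*t^2 + t*(-l^2 - l)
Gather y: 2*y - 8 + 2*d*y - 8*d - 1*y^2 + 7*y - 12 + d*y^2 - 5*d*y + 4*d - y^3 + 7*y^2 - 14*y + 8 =-4*d - y^3 + y^2*(d + 6) + y*(-3*d - 5) - 12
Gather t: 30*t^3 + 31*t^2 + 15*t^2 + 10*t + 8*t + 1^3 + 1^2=30*t^3 + 46*t^2 + 18*t + 2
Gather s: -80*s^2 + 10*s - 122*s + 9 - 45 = -80*s^2 - 112*s - 36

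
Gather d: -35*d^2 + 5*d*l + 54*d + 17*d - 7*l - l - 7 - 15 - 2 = -35*d^2 + d*(5*l + 71) - 8*l - 24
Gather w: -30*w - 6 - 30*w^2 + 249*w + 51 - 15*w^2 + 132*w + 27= -45*w^2 + 351*w + 72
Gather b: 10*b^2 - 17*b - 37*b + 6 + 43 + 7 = 10*b^2 - 54*b + 56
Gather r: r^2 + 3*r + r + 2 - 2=r^2 + 4*r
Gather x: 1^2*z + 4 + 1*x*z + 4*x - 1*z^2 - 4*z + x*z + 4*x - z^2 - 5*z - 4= x*(2*z + 8) - 2*z^2 - 8*z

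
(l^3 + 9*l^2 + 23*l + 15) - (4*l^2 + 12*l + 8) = l^3 + 5*l^2 + 11*l + 7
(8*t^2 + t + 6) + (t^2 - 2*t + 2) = 9*t^2 - t + 8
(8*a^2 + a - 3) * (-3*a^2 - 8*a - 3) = -24*a^4 - 67*a^3 - 23*a^2 + 21*a + 9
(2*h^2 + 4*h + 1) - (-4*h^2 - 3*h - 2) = 6*h^2 + 7*h + 3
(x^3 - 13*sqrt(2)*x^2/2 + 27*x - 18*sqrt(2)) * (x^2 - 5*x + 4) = x^5 - 13*sqrt(2)*x^4/2 - 5*x^4 + 31*x^3 + 65*sqrt(2)*x^3/2 - 135*x^2 - 44*sqrt(2)*x^2 + 108*x + 90*sqrt(2)*x - 72*sqrt(2)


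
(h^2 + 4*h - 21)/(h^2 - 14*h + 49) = (h^2 + 4*h - 21)/(h^2 - 14*h + 49)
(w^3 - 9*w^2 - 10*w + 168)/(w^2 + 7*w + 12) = (w^2 - 13*w + 42)/(w + 3)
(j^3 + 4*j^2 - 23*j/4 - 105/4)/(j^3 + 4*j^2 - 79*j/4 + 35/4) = (2*j^2 + 13*j + 21)/(2*j^2 + 13*j - 7)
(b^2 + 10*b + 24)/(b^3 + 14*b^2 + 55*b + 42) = (b + 4)/(b^2 + 8*b + 7)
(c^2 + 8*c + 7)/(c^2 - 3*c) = (c^2 + 8*c + 7)/(c*(c - 3))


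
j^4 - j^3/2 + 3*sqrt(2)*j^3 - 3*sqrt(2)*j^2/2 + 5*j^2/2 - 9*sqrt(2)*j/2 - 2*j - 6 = (j - 3/2)*(j + 1)*(j + sqrt(2))*(j + 2*sqrt(2))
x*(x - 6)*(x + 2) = x^3 - 4*x^2 - 12*x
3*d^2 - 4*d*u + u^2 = (-3*d + u)*(-d + u)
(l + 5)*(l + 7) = l^2 + 12*l + 35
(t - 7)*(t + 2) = t^2 - 5*t - 14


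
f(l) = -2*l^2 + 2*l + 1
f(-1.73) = -8.45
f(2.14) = -3.88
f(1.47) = -0.38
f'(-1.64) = 8.56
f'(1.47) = -3.88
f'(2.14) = -6.56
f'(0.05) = 1.80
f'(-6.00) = 26.00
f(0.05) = 1.10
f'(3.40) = -11.60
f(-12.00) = -311.00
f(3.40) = -15.32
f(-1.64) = -7.66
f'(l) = 2 - 4*l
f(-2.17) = -12.76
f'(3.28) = -11.12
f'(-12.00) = 50.00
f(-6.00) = -83.00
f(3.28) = -13.96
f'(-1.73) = 8.92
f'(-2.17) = 10.68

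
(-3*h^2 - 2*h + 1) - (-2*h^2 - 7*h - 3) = -h^2 + 5*h + 4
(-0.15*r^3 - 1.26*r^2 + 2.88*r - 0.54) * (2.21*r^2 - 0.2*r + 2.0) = -0.3315*r^5 - 2.7546*r^4 + 6.3168*r^3 - 4.2894*r^2 + 5.868*r - 1.08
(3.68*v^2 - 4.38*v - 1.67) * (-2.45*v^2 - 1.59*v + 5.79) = -9.016*v^4 + 4.8798*v^3 + 32.3629*v^2 - 22.7049*v - 9.6693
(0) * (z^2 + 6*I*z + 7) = 0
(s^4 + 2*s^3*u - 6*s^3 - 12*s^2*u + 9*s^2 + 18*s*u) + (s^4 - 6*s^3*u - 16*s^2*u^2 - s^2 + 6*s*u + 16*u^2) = 2*s^4 - 4*s^3*u - 6*s^3 - 16*s^2*u^2 - 12*s^2*u + 8*s^2 + 24*s*u + 16*u^2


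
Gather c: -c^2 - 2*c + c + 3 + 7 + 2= -c^2 - c + 12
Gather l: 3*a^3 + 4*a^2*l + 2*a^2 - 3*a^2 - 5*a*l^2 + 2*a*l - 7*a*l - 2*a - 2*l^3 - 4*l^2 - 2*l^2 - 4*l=3*a^3 - a^2 - 2*a - 2*l^3 + l^2*(-5*a - 6) + l*(4*a^2 - 5*a - 4)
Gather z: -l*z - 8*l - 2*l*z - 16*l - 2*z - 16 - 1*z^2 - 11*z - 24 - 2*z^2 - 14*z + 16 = -24*l - 3*z^2 + z*(-3*l - 27) - 24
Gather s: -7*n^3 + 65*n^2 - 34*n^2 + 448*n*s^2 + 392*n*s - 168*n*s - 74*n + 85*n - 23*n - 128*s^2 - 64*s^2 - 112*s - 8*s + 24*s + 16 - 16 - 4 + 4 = -7*n^3 + 31*n^2 - 12*n + s^2*(448*n - 192) + s*(224*n - 96)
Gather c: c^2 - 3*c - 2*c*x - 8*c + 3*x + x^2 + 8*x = c^2 + c*(-2*x - 11) + x^2 + 11*x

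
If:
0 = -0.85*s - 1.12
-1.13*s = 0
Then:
No Solution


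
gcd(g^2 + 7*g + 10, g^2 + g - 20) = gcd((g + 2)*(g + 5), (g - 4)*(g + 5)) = g + 5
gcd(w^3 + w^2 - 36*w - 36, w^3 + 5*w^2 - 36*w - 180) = w^2 - 36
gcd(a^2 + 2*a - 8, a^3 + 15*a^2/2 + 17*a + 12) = a + 4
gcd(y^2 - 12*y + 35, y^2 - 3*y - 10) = y - 5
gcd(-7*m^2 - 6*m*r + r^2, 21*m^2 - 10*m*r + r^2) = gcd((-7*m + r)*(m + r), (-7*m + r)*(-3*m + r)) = -7*m + r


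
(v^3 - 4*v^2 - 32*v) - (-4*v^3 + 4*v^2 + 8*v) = 5*v^3 - 8*v^2 - 40*v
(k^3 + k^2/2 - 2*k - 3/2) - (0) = k^3 + k^2/2 - 2*k - 3/2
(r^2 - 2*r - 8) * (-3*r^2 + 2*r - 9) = -3*r^4 + 8*r^3 + 11*r^2 + 2*r + 72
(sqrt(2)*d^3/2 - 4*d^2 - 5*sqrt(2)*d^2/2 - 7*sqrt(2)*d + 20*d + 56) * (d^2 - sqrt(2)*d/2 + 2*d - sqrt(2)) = sqrt(2)*d^5/2 - 9*d^4/2 - 3*sqrt(2)*d^4/2 - 10*sqrt(2)*d^3 + 27*d^3/2 - 20*sqrt(2)*d^2 + 108*d^2 - 48*sqrt(2)*d + 126*d - 56*sqrt(2)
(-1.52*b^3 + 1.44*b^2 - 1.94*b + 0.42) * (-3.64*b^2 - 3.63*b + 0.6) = 5.5328*b^5 + 0.276*b^4 + 0.922400000000001*b^3 + 6.3774*b^2 - 2.6886*b + 0.252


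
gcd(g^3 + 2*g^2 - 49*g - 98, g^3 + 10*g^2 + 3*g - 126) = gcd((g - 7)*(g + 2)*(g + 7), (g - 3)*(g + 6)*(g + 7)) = g + 7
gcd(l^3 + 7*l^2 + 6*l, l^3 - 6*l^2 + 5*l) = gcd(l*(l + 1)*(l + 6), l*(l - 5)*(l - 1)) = l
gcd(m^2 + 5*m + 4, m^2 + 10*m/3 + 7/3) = m + 1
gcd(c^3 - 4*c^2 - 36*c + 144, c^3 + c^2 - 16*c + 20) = 1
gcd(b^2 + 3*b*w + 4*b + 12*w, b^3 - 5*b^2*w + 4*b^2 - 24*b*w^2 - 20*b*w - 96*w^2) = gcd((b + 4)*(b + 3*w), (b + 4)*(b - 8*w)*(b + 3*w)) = b^2 + 3*b*w + 4*b + 12*w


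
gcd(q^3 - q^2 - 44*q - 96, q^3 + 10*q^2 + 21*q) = q + 3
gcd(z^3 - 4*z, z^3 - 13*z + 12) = 1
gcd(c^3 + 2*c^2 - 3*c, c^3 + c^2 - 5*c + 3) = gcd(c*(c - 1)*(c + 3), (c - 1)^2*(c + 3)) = c^2 + 2*c - 3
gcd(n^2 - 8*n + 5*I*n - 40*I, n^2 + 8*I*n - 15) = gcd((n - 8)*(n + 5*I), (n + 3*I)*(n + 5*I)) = n + 5*I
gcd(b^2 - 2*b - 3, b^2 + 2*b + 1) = b + 1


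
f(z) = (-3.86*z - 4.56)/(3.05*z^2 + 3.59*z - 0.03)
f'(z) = (-6.1*z - 3.59)*(-3.86*z - 4.56)/(3.05*z^2 + 3.59*z - 0.03)^2 - 3.86/(3.05*z^2 + 3.59*z - 0.03)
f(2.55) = -0.50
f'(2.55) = 0.20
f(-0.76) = 1.63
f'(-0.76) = 2.16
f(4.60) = -0.28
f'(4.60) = 0.06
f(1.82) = -0.70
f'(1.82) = 0.38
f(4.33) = -0.29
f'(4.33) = 0.07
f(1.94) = -0.65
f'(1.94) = 0.34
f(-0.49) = 2.53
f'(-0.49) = 5.09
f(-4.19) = 0.30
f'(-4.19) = 0.07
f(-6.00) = 0.21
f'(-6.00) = 0.04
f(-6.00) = 0.21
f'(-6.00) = 0.04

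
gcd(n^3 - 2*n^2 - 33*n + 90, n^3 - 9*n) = n - 3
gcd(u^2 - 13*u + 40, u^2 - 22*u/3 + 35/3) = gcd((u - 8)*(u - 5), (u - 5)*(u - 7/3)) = u - 5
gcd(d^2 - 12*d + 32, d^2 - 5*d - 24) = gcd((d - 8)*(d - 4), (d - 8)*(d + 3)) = d - 8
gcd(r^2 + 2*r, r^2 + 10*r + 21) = 1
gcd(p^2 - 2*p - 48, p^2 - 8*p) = p - 8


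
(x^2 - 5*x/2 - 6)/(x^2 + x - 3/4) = 2*(x - 4)/(2*x - 1)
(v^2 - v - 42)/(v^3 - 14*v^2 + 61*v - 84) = (v + 6)/(v^2 - 7*v + 12)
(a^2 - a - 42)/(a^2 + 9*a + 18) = (a - 7)/(a + 3)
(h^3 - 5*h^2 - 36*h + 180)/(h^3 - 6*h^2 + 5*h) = (h^2 - 36)/(h*(h - 1))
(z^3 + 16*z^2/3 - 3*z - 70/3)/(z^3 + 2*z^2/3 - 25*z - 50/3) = (3*z^2 + z - 14)/(3*z^2 - 13*z - 10)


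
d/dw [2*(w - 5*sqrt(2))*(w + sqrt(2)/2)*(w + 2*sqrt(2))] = 6*w^2 - 10*sqrt(2)*w - 46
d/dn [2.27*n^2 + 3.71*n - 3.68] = 4.54*n + 3.71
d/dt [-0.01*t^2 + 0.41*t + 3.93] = 0.41 - 0.02*t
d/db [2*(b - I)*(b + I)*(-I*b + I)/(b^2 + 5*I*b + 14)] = (-2*I*b^4 + 20*b^3 + b^2*(-10 - 82*I) + 52*I*b + 10 - 28*I)/(b^4 + 10*I*b^3 + 3*b^2 + 140*I*b + 196)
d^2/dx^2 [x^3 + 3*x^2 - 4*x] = 6*x + 6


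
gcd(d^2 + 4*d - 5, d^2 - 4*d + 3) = d - 1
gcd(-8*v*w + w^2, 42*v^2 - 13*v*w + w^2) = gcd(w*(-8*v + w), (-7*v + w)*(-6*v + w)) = 1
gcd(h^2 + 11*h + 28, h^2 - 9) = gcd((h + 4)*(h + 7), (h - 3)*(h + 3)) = 1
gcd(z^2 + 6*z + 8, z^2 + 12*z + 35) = 1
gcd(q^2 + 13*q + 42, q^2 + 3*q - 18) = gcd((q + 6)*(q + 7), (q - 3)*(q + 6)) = q + 6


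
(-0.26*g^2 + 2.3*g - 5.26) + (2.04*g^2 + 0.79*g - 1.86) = 1.78*g^2 + 3.09*g - 7.12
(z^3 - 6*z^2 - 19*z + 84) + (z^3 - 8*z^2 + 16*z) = 2*z^3 - 14*z^2 - 3*z + 84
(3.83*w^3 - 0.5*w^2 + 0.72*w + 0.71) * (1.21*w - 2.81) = 4.6343*w^4 - 11.3673*w^3 + 2.2762*w^2 - 1.1641*w - 1.9951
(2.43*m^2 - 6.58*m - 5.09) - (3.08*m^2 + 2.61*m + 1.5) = -0.65*m^2 - 9.19*m - 6.59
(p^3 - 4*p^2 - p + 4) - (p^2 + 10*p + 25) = p^3 - 5*p^2 - 11*p - 21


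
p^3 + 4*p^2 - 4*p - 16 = (p - 2)*(p + 2)*(p + 4)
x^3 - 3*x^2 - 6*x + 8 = (x - 4)*(x - 1)*(x + 2)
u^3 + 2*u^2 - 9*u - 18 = (u - 3)*(u + 2)*(u + 3)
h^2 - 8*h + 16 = (h - 4)^2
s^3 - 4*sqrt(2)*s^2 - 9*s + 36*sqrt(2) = (s - 3)*(s + 3)*(s - 4*sqrt(2))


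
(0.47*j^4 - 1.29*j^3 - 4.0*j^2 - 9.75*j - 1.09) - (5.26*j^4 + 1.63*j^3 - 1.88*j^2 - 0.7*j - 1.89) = -4.79*j^4 - 2.92*j^3 - 2.12*j^2 - 9.05*j + 0.8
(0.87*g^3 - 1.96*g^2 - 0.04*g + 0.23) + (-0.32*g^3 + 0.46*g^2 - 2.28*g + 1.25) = 0.55*g^3 - 1.5*g^2 - 2.32*g + 1.48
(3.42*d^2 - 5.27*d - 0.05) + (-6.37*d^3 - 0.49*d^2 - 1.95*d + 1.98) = -6.37*d^3 + 2.93*d^2 - 7.22*d + 1.93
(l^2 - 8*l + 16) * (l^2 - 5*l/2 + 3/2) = l^4 - 21*l^3/2 + 75*l^2/2 - 52*l + 24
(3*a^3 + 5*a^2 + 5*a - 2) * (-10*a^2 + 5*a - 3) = -30*a^5 - 35*a^4 - 34*a^3 + 30*a^2 - 25*a + 6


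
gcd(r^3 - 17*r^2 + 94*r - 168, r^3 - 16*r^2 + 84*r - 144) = r^2 - 10*r + 24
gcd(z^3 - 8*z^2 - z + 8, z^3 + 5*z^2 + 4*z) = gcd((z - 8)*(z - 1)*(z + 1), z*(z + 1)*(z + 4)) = z + 1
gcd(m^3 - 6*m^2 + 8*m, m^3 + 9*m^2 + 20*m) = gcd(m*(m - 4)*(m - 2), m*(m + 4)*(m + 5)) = m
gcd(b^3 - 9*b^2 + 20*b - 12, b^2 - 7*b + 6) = b^2 - 7*b + 6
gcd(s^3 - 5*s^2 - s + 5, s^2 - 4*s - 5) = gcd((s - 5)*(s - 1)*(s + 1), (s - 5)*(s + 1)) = s^2 - 4*s - 5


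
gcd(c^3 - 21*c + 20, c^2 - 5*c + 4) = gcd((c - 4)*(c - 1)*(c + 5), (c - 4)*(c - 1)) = c^2 - 5*c + 4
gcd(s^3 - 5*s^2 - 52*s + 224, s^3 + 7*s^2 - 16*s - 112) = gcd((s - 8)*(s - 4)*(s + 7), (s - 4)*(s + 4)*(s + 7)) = s^2 + 3*s - 28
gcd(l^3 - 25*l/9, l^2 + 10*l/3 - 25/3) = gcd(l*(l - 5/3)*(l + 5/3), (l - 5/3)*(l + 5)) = l - 5/3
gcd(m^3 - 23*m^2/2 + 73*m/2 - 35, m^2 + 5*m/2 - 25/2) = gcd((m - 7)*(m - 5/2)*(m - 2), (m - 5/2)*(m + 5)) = m - 5/2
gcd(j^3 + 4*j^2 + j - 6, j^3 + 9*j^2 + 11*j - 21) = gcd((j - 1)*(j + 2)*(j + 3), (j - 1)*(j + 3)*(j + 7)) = j^2 + 2*j - 3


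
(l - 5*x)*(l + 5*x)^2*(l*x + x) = l^4*x + 5*l^3*x^2 + l^3*x - 25*l^2*x^3 + 5*l^2*x^2 - 125*l*x^4 - 25*l*x^3 - 125*x^4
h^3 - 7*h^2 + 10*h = h*(h - 5)*(h - 2)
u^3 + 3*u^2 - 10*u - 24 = (u - 3)*(u + 2)*(u + 4)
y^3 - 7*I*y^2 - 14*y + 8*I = (y - 4*I)*(y - 2*I)*(y - I)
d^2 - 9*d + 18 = (d - 6)*(d - 3)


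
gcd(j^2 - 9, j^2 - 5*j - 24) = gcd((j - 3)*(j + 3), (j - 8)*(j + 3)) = j + 3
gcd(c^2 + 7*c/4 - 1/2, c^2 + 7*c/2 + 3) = c + 2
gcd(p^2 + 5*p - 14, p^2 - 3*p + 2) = p - 2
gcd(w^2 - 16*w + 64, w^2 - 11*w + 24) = w - 8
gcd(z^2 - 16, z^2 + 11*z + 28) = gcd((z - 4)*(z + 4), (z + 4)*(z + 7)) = z + 4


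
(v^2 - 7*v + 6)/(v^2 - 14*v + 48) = (v - 1)/(v - 8)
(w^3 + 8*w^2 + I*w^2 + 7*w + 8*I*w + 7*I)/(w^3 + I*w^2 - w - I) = (w + 7)/(w - 1)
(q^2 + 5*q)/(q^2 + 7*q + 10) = q/(q + 2)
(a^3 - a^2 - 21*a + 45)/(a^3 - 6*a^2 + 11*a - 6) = (a^2 + 2*a - 15)/(a^2 - 3*a + 2)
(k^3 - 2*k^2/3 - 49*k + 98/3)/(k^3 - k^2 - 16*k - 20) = (-k^3 + 2*k^2/3 + 49*k - 98/3)/(-k^3 + k^2 + 16*k + 20)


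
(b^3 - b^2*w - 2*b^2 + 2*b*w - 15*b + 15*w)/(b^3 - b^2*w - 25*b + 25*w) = (b + 3)/(b + 5)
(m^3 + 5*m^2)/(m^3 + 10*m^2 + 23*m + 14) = m^2*(m + 5)/(m^3 + 10*m^2 + 23*m + 14)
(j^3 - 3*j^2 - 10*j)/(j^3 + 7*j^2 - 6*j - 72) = j*(j^2 - 3*j - 10)/(j^3 + 7*j^2 - 6*j - 72)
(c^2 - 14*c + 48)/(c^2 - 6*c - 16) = (c - 6)/(c + 2)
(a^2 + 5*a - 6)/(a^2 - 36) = (a - 1)/(a - 6)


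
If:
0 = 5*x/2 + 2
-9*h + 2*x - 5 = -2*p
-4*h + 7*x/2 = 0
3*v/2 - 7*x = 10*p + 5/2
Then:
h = -7/10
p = 3/20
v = -16/15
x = -4/5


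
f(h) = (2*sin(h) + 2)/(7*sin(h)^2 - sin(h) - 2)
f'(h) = (-14*sin(h)*cos(h) + cos(h))*(2*sin(h) + 2)/(7*sin(h)^2 - sin(h) - 2)^2 + 2*cos(h)/(7*sin(h)^2 - sin(h) - 2) = 2*(-14*sin(h) + 7*cos(h)^2 - 8)*cos(h)/(-7*sin(h)^2 + sin(h) + 2)^2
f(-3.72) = -6.80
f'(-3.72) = 87.08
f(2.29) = 2.90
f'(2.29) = 13.95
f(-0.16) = -1.01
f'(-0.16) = 0.75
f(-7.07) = 0.26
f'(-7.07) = 1.55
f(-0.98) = 0.09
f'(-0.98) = 0.48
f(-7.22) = 0.12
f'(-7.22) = 0.61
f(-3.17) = -1.02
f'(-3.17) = 0.69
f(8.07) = 1.07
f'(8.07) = 0.67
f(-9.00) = -2.95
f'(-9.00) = -40.99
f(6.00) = -1.23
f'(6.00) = 3.30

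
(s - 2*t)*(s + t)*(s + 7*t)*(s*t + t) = s^4*t + 6*s^3*t^2 + s^3*t - 9*s^2*t^3 + 6*s^2*t^2 - 14*s*t^4 - 9*s*t^3 - 14*t^4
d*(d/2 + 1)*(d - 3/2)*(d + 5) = d^4/2 + 11*d^3/4 - d^2/4 - 15*d/2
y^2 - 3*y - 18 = (y - 6)*(y + 3)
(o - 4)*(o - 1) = o^2 - 5*o + 4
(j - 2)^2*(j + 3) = j^3 - j^2 - 8*j + 12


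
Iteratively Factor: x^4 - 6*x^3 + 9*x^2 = (x - 3)*(x^3 - 3*x^2) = (x - 3)^2*(x^2) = x*(x - 3)^2*(x)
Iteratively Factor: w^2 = (w)*(w)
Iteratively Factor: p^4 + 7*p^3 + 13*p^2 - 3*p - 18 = (p - 1)*(p^3 + 8*p^2 + 21*p + 18) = (p - 1)*(p + 3)*(p^2 + 5*p + 6) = (p - 1)*(p + 2)*(p + 3)*(p + 3)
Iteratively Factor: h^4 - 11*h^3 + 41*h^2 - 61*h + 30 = (h - 3)*(h^3 - 8*h^2 + 17*h - 10) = (h - 3)*(h - 1)*(h^2 - 7*h + 10) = (h - 5)*(h - 3)*(h - 1)*(h - 2)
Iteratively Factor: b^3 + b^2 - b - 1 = (b + 1)*(b^2 - 1) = (b + 1)^2*(b - 1)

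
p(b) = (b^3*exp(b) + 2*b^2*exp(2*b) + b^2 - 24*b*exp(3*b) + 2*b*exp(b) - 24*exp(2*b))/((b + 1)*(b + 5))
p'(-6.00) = 6.05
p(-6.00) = 7.09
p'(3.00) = -53876.56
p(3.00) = -18286.59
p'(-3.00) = 1.56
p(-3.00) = -1.84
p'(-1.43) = 2.50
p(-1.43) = 0.01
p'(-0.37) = -2.13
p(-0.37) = -3.02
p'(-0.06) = -6.89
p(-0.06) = -4.35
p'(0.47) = -31.78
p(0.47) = -13.01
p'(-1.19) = 12.73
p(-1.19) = 1.35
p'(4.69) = -7714587.14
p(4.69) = -2628605.54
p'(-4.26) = 11.04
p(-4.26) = -7.02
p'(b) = (b^3*exp(b) + 4*b^2*exp(2*b) + 3*b^2*exp(b) - 72*b*exp(3*b) + 4*b*exp(2*b) + 2*b*exp(b) + 2*b - 24*exp(3*b) - 48*exp(2*b) + 2*exp(b))/((b + 1)*(b + 5)) - (b^3*exp(b) + 2*b^2*exp(2*b) + b^2 - 24*b*exp(3*b) + 2*b*exp(b) - 24*exp(2*b))/((b + 1)*(b + 5)^2) - (b^3*exp(b) + 2*b^2*exp(2*b) + b^2 - 24*b*exp(3*b) + 2*b*exp(b) - 24*exp(2*b))/((b + 1)^2*(b + 5)) = (b^5*exp(b) + 4*b^4*exp(2*b) + 7*b^4*exp(b) - 72*b^3*exp(3*b) + 24*b^3*exp(2*b) + 19*b^3*exp(b) - 408*b^2*exp(3*b) - 16*b^2*exp(2*b) + 25*b^2*exp(b) + 6*b^2 - 360*b*exp(3*b) - 220*b*exp(2*b) + 10*b*exp(b) + 10*b - 120*exp(3*b) - 96*exp(2*b) + 10*exp(b))/(b^4 + 12*b^3 + 46*b^2 + 60*b + 25)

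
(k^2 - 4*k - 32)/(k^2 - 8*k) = (k + 4)/k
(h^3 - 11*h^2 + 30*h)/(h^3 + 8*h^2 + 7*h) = (h^2 - 11*h + 30)/(h^2 + 8*h + 7)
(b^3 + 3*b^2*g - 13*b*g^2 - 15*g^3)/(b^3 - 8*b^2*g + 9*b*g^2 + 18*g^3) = (b + 5*g)/(b - 6*g)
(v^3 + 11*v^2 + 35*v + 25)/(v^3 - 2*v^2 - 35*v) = (v^2 + 6*v + 5)/(v*(v - 7))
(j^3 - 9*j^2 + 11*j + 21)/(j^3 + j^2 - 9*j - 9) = (j - 7)/(j + 3)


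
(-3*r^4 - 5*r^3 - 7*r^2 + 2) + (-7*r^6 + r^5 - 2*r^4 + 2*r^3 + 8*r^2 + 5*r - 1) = -7*r^6 + r^5 - 5*r^4 - 3*r^3 + r^2 + 5*r + 1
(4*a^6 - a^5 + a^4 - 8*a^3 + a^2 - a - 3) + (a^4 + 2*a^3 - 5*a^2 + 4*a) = 4*a^6 - a^5 + 2*a^4 - 6*a^3 - 4*a^2 + 3*a - 3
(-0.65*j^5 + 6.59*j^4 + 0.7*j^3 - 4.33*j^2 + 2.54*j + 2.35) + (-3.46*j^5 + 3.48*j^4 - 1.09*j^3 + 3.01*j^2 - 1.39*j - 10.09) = -4.11*j^5 + 10.07*j^4 - 0.39*j^3 - 1.32*j^2 + 1.15*j - 7.74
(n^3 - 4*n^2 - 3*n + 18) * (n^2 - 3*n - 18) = n^5 - 7*n^4 - 9*n^3 + 99*n^2 - 324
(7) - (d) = 7 - d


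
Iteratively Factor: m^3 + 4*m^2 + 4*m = (m + 2)*(m^2 + 2*m) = m*(m + 2)*(m + 2)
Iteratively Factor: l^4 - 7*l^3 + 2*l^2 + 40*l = (l - 5)*(l^3 - 2*l^2 - 8*l) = (l - 5)*(l + 2)*(l^2 - 4*l) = l*(l - 5)*(l + 2)*(l - 4)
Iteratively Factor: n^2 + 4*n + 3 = (n + 1)*(n + 3)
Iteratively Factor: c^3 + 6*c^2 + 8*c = (c + 4)*(c^2 + 2*c) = (c + 2)*(c + 4)*(c)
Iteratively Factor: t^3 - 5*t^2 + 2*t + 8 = (t - 4)*(t^2 - t - 2) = (t - 4)*(t + 1)*(t - 2)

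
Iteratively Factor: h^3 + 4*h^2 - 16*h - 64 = (h - 4)*(h^2 + 8*h + 16) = (h - 4)*(h + 4)*(h + 4)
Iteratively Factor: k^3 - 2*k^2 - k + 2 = (k - 1)*(k^2 - k - 2) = (k - 1)*(k + 1)*(k - 2)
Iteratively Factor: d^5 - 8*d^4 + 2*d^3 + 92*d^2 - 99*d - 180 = (d + 1)*(d^4 - 9*d^3 + 11*d^2 + 81*d - 180) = (d - 5)*(d + 1)*(d^3 - 4*d^2 - 9*d + 36) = (d - 5)*(d - 4)*(d + 1)*(d^2 - 9) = (d - 5)*(d - 4)*(d - 3)*(d + 1)*(d + 3)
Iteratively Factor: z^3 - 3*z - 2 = (z + 1)*(z^2 - z - 2) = (z - 2)*(z + 1)*(z + 1)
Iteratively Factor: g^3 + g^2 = (g)*(g^2 + g) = g^2*(g + 1)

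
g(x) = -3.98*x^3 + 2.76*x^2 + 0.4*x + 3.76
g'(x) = -11.94*x^2 + 5.52*x + 0.4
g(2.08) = -19.28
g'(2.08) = -39.78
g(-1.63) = 27.68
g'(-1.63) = -40.32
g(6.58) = -1007.97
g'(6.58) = -480.24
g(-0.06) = 3.75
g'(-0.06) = 0.03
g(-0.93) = 8.98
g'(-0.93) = -15.06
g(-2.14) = 54.55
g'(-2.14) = -66.09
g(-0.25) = 3.89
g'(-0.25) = -1.73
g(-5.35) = 690.08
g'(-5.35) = -370.88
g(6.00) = -754.16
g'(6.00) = -396.32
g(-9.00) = 3125.14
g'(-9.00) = -1016.42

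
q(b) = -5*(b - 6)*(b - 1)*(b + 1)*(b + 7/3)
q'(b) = -5*(b - 6)*(b - 1)*(b + 1) - 5*(b - 6)*(b - 1)*(b + 7/3) - 5*(b - 6)*(b + 1)*(b + 7/3) - 5*(b - 1)*(b + 1)*(b + 7/3)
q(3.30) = 752.13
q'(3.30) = 356.88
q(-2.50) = -37.19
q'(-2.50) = 262.92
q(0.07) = -70.91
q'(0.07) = -7.57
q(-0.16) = -65.23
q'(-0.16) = -40.84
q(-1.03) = 2.79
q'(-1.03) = -92.63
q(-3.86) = -1046.15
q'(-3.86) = 1372.39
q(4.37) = 988.67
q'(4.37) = 18.43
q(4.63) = 974.82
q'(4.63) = -129.86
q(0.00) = -70.00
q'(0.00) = -18.33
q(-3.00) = -240.00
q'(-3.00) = 566.67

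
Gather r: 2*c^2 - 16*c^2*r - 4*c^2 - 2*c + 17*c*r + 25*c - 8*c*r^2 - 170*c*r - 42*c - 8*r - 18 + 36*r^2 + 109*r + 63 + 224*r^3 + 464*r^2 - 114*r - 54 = -2*c^2 - 19*c + 224*r^3 + r^2*(500 - 8*c) + r*(-16*c^2 - 153*c - 13) - 9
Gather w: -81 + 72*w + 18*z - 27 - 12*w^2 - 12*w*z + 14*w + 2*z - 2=-12*w^2 + w*(86 - 12*z) + 20*z - 110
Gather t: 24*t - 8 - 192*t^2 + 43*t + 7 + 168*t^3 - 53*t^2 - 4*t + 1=168*t^3 - 245*t^2 + 63*t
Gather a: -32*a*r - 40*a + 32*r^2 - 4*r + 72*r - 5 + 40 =a*(-32*r - 40) + 32*r^2 + 68*r + 35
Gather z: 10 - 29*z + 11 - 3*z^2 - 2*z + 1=-3*z^2 - 31*z + 22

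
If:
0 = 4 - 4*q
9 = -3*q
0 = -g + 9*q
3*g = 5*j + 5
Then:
No Solution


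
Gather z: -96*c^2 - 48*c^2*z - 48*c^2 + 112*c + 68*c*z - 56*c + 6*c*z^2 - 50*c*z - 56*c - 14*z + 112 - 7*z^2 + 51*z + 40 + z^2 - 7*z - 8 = -144*c^2 + z^2*(6*c - 6) + z*(-48*c^2 + 18*c + 30) + 144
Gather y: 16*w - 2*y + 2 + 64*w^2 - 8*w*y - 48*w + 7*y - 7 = 64*w^2 - 32*w + y*(5 - 8*w) - 5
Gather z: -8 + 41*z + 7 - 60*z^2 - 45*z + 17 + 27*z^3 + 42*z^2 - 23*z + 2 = 27*z^3 - 18*z^2 - 27*z + 18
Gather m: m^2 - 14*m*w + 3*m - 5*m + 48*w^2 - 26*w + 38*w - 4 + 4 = m^2 + m*(-14*w - 2) + 48*w^2 + 12*w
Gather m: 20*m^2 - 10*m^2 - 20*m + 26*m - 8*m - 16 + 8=10*m^2 - 2*m - 8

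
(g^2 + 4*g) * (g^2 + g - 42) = g^4 + 5*g^3 - 38*g^2 - 168*g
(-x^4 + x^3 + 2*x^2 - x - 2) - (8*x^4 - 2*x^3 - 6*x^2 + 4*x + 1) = -9*x^4 + 3*x^3 + 8*x^2 - 5*x - 3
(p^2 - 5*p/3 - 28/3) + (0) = p^2 - 5*p/3 - 28/3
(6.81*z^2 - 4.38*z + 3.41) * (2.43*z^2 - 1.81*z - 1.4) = 16.5483*z^4 - 22.9695*z^3 + 6.6801*z^2 - 0.0401000000000007*z - 4.774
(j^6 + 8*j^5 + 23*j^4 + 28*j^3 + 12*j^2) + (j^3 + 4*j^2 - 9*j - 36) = j^6 + 8*j^5 + 23*j^4 + 29*j^3 + 16*j^2 - 9*j - 36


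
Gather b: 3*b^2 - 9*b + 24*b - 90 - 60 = 3*b^2 + 15*b - 150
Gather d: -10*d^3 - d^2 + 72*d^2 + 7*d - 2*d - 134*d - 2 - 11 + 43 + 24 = -10*d^3 + 71*d^2 - 129*d + 54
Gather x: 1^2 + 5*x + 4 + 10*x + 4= 15*x + 9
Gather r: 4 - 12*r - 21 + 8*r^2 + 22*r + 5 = 8*r^2 + 10*r - 12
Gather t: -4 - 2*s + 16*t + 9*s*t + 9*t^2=-2*s + 9*t^2 + t*(9*s + 16) - 4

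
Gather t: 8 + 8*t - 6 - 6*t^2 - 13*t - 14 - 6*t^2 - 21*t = -12*t^2 - 26*t - 12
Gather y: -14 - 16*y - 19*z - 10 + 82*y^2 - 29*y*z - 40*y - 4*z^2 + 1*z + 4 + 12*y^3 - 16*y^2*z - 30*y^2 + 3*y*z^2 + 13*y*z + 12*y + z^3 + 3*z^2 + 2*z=12*y^3 + y^2*(52 - 16*z) + y*(3*z^2 - 16*z - 44) + z^3 - z^2 - 16*z - 20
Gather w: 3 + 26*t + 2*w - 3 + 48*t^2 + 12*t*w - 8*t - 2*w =48*t^2 + 12*t*w + 18*t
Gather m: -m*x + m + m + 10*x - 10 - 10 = m*(2 - x) + 10*x - 20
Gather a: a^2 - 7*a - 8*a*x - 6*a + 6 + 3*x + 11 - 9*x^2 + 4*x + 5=a^2 + a*(-8*x - 13) - 9*x^2 + 7*x + 22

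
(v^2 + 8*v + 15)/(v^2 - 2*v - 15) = (v + 5)/(v - 5)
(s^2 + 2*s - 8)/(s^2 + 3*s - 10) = (s + 4)/(s + 5)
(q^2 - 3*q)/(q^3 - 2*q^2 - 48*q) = (3 - q)/(-q^2 + 2*q + 48)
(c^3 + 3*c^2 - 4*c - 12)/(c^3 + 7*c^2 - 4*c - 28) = (c + 3)/(c + 7)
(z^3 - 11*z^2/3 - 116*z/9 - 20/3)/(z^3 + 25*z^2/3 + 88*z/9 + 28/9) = (3*z^2 - 13*z - 30)/(3*z^2 + 23*z + 14)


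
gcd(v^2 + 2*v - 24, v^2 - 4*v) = v - 4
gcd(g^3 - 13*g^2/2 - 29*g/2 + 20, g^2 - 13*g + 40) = g - 8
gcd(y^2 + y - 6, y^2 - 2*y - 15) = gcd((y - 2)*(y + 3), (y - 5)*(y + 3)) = y + 3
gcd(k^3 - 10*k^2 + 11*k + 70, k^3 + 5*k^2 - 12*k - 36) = k + 2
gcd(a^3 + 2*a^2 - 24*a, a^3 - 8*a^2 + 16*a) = a^2 - 4*a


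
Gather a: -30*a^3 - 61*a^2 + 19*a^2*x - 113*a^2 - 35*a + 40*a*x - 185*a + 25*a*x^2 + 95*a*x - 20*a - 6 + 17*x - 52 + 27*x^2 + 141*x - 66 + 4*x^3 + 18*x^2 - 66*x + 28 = -30*a^3 + a^2*(19*x - 174) + a*(25*x^2 + 135*x - 240) + 4*x^3 + 45*x^2 + 92*x - 96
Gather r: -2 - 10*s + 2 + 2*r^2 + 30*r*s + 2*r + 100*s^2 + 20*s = 2*r^2 + r*(30*s + 2) + 100*s^2 + 10*s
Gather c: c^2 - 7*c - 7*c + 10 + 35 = c^2 - 14*c + 45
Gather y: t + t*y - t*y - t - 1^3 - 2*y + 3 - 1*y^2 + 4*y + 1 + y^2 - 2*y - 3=0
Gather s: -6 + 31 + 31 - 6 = 50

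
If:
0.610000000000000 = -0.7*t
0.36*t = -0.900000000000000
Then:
No Solution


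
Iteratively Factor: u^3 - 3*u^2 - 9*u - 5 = (u - 5)*(u^2 + 2*u + 1) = (u - 5)*(u + 1)*(u + 1)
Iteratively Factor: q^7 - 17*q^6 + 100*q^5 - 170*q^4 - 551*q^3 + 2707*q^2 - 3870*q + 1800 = (q - 5)*(q^6 - 12*q^5 + 40*q^4 + 30*q^3 - 401*q^2 + 702*q - 360) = (q - 5)*(q - 3)*(q^5 - 9*q^4 + 13*q^3 + 69*q^2 - 194*q + 120) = (q - 5)*(q - 3)*(q + 3)*(q^4 - 12*q^3 + 49*q^2 - 78*q + 40) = (q - 5)*(q - 3)*(q - 2)*(q + 3)*(q^3 - 10*q^2 + 29*q - 20) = (q - 5)*(q - 3)*(q - 2)*(q - 1)*(q + 3)*(q^2 - 9*q + 20) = (q - 5)^2*(q - 3)*(q - 2)*(q - 1)*(q + 3)*(q - 4)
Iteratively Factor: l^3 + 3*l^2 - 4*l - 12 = (l + 2)*(l^2 + l - 6) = (l - 2)*(l + 2)*(l + 3)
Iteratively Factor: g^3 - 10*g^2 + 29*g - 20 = (g - 4)*(g^2 - 6*g + 5) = (g - 4)*(g - 1)*(g - 5)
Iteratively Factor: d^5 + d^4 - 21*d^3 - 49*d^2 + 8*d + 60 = (d - 5)*(d^4 + 6*d^3 + 9*d^2 - 4*d - 12) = (d - 5)*(d - 1)*(d^3 + 7*d^2 + 16*d + 12) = (d - 5)*(d - 1)*(d + 3)*(d^2 + 4*d + 4) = (d - 5)*(d - 1)*(d + 2)*(d + 3)*(d + 2)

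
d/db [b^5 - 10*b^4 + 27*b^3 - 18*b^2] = b*(5*b^3 - 40*b^2 + 81*b - 36)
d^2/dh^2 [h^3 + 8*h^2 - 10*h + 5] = 6*h + 16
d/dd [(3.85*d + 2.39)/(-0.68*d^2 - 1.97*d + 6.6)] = (2.618*d^2 + 3.2504*d + 30.1183)/(0.4624*d^4 + 2.6792*d^3 - 5.0951*d^2 - 26.004*d + 43.56)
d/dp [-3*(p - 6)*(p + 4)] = 6 - 6*p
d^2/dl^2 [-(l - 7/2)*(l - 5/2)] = -2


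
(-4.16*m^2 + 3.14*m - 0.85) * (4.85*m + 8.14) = -20.176*m^3 - 18.6334*m^2 + 21.4371*m - 6.919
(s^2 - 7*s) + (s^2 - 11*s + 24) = 2*s^2 - 18*s + 24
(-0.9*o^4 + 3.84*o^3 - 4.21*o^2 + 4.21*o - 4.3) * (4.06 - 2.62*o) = 2.358*o^5 - 13.7148*o^4 + 26.6206*o^3 - 28.1228*o^2 + 28.3586*o - 17.458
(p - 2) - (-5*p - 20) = 6*p + 18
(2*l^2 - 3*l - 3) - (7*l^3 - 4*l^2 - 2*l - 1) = -7*l^3 + 6*l^2 - l - 2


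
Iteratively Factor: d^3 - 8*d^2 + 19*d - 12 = (d - 1)*(d^2 - 7*d + 12) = (d - 4)*(d - 1)*(d - 3)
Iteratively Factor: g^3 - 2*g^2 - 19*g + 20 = (g - 1)*(g^2 - g - 20) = (g - 5)*(g - 1)*(g + 4)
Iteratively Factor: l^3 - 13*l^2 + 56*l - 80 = (l - 5)*(l^2 - 8*l + 16) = (l - 5)*(l - 4)*(l - 4)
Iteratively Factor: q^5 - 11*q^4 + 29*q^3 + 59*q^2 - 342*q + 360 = (q - 5)*(q^4 - 6*q^3 - q^2 + 54*q - 72) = (q - 5)*(q - 2)*(q^3 - 4*q^2 - 9*q + 36) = (q - 5)*(q - 4)*(q - 2)*(q^2 - 9) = (q - 5)*(q - 4)*(q - 3)*(q - 2)*(q + 3)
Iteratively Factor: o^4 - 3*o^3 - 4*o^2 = (o)*(o^3 - 3*o^2 - 4*o) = o^2*(o^2 - 3*o - 4) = o^2*(o - 4)*(o + 1)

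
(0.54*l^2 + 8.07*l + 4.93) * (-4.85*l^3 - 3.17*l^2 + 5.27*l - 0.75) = -2.619*l^5 - 40.8513*l^4 - 46.6466*l^3 + 26.4958*l^2 + 19.9286*l - 3.6975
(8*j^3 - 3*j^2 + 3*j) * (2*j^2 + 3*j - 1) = 16*j^5 + 18*j^4 - 11*j^3 + 12*j^2 - 3*j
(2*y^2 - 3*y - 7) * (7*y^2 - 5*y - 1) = 14*y^4 - 31*y^3 - 36*y^2 + 38*y + 7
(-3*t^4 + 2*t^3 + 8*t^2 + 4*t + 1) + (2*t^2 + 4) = -3*t^4 + 2*t^3 + 10*t^2 + 4*t + 5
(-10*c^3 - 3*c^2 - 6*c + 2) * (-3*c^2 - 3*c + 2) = 30*c^5 + 39*c^4 + 7*c^3 + 6*c^2 - 18*c + 4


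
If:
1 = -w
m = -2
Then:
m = -2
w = -1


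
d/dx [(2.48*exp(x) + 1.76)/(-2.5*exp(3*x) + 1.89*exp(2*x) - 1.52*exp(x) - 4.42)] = (12.4*exp(3*x) + 8.5128*exp(2*x) - 6.6528*exp(x) - 8.2864)*exp(x)/(6.25*exp(6*x) - 9.45*exp(5*x) + 11.1721*exp(4*x) + 16.3544*exp(3*x) - 14.3972*exp(2*x) + 13.4368*exp(x) + 19.5364)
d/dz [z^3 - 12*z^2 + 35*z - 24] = 3*z^2 - 24*z + 35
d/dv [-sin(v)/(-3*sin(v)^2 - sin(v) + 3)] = 3*(cos(v)^2 - 2)*cos(v)/(sin(v) - 3*cos(v)^2)^2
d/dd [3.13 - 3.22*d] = -3.22000000000000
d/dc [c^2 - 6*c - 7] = 2*c - 6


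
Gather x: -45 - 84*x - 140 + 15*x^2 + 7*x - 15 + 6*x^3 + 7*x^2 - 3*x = 6*x^3 + 22*x^2 - 80*x - 200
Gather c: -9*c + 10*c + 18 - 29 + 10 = c - 1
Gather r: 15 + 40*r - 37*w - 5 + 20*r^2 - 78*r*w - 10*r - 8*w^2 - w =20*r^2 + r*(30 - 78*w) - 8*w^2 - 38*w + 10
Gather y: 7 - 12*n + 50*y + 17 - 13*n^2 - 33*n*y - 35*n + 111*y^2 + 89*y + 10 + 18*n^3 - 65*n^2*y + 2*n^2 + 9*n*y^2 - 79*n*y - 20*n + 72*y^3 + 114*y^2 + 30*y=18*n^3 - 11*n^2 - 67*n + 72*y^3 + y^2*(9*n + 225) + y*(-65*n^2 - 112*n + 169) + 34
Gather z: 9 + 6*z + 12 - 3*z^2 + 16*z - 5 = -3*z^2 + 22*z + 16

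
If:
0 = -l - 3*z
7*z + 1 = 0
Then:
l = 3/7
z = -1/7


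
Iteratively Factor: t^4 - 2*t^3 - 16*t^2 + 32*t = (t + 4)*(t^3 - 6*t^2 + 8*t) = t*(t + 4)*(t^2 - 6*t + 8) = t*(t - 2)*(t + 4)*(t - 4)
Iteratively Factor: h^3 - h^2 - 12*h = (h + 3)*(h^2 - 4*h) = (h - 4)*(h + 3)*(h)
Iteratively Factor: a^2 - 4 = (a + 2)*(a - 2)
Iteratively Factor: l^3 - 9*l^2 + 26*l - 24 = (l - 4)*(l^2 - 5*l + 6) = (l - 4)*(l - 3)*(l - 2)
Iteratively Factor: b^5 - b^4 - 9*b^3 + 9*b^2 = (b)*(b^4 - b^3 - 9*b^2 + 9*b) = b^2*(b^3 - b^2 - 9*b + 9) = b^2*(b - 3)*(b^2 + 2*b - 3) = b^2*(b - 3)*(b + 3)*(b - 1)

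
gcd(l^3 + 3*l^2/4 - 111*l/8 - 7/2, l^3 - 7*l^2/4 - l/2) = l + 1/4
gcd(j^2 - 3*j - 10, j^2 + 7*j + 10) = j + 2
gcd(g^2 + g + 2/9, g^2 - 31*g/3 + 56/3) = 1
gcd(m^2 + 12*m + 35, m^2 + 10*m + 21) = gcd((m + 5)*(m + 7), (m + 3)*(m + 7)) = m + 7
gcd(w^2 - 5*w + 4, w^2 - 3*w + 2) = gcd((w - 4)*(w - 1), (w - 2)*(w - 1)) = w - 1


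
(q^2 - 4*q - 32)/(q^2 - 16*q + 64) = (q + 4)/(q - 8)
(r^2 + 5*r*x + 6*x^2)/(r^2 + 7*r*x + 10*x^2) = (r + 3*x)/(r + 5*x)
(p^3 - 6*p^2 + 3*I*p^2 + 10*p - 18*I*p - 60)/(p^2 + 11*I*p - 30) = (p^2 - 2*p*(3 + I) + 12*I)/(p + 6*I)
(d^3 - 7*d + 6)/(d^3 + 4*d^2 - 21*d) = (d^3 - 7*d + 6)/(d*(d^2 + 4*d - 21))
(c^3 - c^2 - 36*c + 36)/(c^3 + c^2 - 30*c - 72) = (c^2 + 5*c - 6)/(c^2 + 7*c + 12)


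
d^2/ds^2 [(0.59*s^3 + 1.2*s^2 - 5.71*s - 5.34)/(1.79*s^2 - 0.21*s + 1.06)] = (1.77635683940025e-15*s^5 + 7.105427357601e-15*s^4 - 37.875556*s^3 - 117.108648*s^2 + 81.026304*s + 19.947792)/(5.735339*s^6 - 2.018583*s^5 + 10.425855*s^4 - 2.399985*s^3 + 6.17397*s^2 - 0.707868*s + 1.191016)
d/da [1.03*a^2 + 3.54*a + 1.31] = 2.06*a + 3.54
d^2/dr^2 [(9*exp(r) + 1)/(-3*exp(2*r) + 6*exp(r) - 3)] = (-9*exp(2*r) - 40*exp(r) - 11)*exp(r)/(3*(exp(4*r) - 4*exp(3*r) + 6*exp(2*r) - 4*exp(r) + 1))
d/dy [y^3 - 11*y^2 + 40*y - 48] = 3*y^2 - 22*y + 40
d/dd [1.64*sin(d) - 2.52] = 1.64*cos(d)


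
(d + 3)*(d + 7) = d^2 + 10*d + 21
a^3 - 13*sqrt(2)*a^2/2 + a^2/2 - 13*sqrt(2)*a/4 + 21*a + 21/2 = (a + 1/2)*(a - 7*sqrt(2)/2)*(a - 3*sqrt(2))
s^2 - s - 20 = (s - 5)*(s + 4)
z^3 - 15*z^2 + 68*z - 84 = (z - 7)*(z - 6)*(z - 2)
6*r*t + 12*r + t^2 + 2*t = (6*r + t)*(t + 2)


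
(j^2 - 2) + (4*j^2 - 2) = 5*j^2 - 4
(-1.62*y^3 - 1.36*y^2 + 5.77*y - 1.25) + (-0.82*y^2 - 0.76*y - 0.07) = -1.62*y^3 - 2.18*y^2 + 5.01*y - 1.32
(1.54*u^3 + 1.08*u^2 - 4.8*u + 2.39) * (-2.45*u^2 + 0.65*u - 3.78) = -3.773*u^5 - 1.645*u^4 + 6.6408*u^3 - 13.0579*u^2 + 19.6975*u - 9.0342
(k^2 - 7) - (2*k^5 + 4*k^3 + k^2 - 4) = -2*k^5 - 4*k^3 - 3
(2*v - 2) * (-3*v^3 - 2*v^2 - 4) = -6*v^4 + 2*v^3 + 4*v^2 - 8*v + 8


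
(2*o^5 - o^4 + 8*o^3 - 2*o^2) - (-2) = 2*o^5 - o^4 + 8*o^3 - 2*o^2 + 2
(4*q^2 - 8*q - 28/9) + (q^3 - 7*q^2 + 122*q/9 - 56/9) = q^3 - 3*q^2 + 50*q/9 - 28/3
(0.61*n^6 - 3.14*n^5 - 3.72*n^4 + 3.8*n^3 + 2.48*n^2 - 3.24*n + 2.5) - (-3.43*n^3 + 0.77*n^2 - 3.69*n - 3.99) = 0.61*n^6 - 3.14*n^5 - 3.72*n^4 + 7.23*n^3 + 1.71*n^2 + 0.45*n + 6.49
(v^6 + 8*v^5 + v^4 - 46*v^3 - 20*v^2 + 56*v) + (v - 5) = v^6 + 8*v^5 + v^4 - 46*v^3 - 20*v^2 + 57*v - 5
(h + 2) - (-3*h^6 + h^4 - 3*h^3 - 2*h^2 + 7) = 3*h^6 - h^4 + 3*h^3 + 2*h^2 + h - 5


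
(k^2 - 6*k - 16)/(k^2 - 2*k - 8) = (k - 8)/(k - 4)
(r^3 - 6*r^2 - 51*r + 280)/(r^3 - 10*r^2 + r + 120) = (r + 7)/(r + 3)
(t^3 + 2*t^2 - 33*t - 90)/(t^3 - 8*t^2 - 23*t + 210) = (t + 3)/(t - 7)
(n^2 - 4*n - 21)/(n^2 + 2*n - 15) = (n^2 - 4*n - 21)/(n^2 + 2*n - 15)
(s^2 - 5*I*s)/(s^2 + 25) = s/(s + 5*I)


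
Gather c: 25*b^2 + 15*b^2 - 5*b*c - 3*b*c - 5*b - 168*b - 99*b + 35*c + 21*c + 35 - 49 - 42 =40*b^2 - 272*b + c*(56 - 8*b) - 56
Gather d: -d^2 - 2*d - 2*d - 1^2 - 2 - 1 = -d^2 - 4*d - 4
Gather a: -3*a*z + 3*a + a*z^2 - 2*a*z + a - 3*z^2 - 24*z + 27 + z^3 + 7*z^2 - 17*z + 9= a*(z^2 - 5*z + 4) + z^3 + 4*z^2 - 41*z + 36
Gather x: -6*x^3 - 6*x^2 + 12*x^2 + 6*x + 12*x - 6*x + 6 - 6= -6*x^3 + 6*x^2 + 12*x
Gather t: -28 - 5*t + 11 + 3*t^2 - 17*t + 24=3*t^2 - 22*t + 7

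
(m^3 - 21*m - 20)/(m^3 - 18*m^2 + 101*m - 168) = (m^3 - 21*m - 20)/(m^3 - 18*m^2 + 101*m - 168)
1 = 1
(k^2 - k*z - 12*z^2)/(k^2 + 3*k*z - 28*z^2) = (k + 3*z)/(k + 7*z)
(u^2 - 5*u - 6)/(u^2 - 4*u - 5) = (u - 6)/(u - 5)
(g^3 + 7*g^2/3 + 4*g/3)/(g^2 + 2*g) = (3*g^2 + 7*g + 4)/(3*(g + 2))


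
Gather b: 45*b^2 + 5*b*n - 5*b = 45*b^2 + b*(5*n - 5)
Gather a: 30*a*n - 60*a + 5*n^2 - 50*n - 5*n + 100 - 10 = a*(30*n - 60) + 5*n^2 - 55*n + 90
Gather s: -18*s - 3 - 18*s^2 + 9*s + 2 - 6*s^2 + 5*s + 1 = -24*s^2 - 4*s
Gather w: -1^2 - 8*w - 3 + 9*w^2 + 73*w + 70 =9*w^2 + 65*w + 66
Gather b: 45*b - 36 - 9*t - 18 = 45*b - 9*t - 54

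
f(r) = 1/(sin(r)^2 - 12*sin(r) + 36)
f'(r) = (-2*sin(r)*cos(r) + 12*cos(r))/(sin(r)^2 - 12*sin(r) + 36)^2 = -2*cos(r)/(sin(r) - 6)^3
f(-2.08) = 0.02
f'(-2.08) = -0.00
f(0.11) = 0.03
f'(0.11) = 0.01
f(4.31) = 0.02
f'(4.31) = -0.00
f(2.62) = 0.03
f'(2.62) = -0.01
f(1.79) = 0.04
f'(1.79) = -0.00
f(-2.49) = 0.02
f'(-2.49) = -0.01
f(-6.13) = 0.03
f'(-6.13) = 0.01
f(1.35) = 0.04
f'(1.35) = 0.00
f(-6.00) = 0.03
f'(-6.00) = 0.01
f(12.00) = 0.02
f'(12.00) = 0.01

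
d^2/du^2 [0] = 0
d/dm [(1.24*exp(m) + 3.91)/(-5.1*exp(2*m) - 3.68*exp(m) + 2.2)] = (6.324*exp(2*m) + 39.882*exp(m) + 17.1168)*exp(m)/(26.01*exp(4*m) + 37.536*exp(3*m) - 8.8976*exp(2*m) - 16.192*exp(m) + 4.84)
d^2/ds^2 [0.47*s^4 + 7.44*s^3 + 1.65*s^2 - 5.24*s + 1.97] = 5.64*s^2 + 44.64*s + 3.3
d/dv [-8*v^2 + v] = 1 - 16*v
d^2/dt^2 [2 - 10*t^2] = -20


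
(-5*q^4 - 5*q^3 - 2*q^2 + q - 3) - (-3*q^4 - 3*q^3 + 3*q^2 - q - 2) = -2*q^4 - 2*q^3 - 5*q^2 + 2*q - 1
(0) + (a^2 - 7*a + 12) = a^2 - 7*a + 12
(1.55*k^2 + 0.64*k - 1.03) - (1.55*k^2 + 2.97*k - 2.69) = 1.66 - 2.33*k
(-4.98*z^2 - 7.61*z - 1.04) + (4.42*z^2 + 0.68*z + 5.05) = -0.56*z^2 - 6.93*z + 4.01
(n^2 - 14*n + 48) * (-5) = -5*n^2 + 70*n - 240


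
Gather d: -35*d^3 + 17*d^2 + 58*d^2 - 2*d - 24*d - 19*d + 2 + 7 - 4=-35*d^3 + 75*d^2 - 45*d + 5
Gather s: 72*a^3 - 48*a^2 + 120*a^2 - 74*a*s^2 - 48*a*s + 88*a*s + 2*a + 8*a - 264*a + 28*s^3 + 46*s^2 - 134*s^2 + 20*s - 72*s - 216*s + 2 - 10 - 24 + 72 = 72*a^3 + 72*a^2 - 254*a + 28*s^3 + s^2*(-74*a - 88) + s*(40*a - 268) + 40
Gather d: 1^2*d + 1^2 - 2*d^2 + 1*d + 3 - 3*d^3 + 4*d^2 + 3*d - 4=-3*d^3 + 2*d^2 + 5*d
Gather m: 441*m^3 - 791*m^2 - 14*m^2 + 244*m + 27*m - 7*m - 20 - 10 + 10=441*m^3 - 805*m^2 + 264*m - 20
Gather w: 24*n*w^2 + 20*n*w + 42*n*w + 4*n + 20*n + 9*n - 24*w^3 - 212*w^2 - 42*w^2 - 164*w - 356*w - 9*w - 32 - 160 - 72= 33*n - 24*w^3 + w^2*(24*n - 254) + w*(62*n - 529) - 264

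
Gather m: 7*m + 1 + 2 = 7*m + 3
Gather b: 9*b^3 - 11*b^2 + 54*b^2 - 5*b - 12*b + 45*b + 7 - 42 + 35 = 9*b^3 + 43*b^2 + 28*b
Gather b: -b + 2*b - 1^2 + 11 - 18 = b - 8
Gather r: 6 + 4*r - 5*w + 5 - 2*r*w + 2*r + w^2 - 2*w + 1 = r*(6 - 2*w) + w^2 - 7*w + 12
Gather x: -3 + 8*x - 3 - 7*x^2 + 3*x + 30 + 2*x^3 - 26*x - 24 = 2*x^3 - 7*x^2 - 15*x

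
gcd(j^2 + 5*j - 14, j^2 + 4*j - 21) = j + 7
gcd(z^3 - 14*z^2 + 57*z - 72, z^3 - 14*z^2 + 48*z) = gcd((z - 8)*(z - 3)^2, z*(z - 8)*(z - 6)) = z - 8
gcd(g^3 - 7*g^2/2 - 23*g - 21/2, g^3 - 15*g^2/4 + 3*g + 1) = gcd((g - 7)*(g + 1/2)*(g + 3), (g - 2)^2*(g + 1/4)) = 1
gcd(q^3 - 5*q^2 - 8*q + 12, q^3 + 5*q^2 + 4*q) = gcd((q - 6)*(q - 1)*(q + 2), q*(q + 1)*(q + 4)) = 1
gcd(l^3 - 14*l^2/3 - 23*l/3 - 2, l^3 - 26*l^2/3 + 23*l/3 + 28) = 1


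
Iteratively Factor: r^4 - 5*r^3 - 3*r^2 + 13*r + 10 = (r + 1)*(r^3 - 6*r^2 + 3*r + 10) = (r + 1)^2*(r^2 - 7*r + 10) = (r - 2)*(r + 1)^2*(r - 5)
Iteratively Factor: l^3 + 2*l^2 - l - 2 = (l + 1)*(l^2 + l - 2) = (l + 1)*(l + 2)*(l - 1)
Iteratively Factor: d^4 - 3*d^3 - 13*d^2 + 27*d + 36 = (d - 3)*(d^3 - 13*d - 12) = (d - 3)*(d + 1)*(d^2 - d - 12) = (d - 4)*(d - 3)*(d + 1)*(d + 3)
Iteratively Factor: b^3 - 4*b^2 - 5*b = (b + 1)*(b^2 - 5*b) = b*(b + 1)*(b - 5)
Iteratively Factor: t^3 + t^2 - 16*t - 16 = (t + 4)*(t^2 - 3*t - 4) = (t - 4)*(t + 4)*(t + 1)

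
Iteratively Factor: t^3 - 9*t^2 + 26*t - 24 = (t - 4)*(t^2 - 5*t + 6) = (t - 4)*(t - 3)*(t - 2)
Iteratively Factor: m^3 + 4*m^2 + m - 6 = (m - 1)*(m^2 + 5*m + 6) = (m - 1)*(m + 3)*(m + 2)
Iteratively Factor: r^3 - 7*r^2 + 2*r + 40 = (r - 5)*(r^2 - 2*r - 8) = (r - 5)*(r - 4)*(r + 2)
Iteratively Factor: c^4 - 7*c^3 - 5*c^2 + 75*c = (c)*(c^3 - 7*c^2 - 5*c + 75) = c*(c - 5)*(c^2 - 2*c - 15) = c*(c - 5)^2*(c + 3)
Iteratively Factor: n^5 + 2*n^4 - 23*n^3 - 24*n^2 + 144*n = (n)*(n^4 + 2*n^3 - 23*n^2 - 24*n + 144) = n*(n + 4)*(n^3 - 2*n^2 - 15*n + 36) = n*(n - 3)*(n + 4)*(n^2 + n - 12) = n*(n - 3)^2*(n + 4)*(n + 4)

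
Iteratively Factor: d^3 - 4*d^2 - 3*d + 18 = (d - 3)*(d^2 - d - 6) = (d - 3)*(d + 2)*(d - 3)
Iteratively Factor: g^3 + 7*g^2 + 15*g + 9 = (g + 3)*(g^2 + 4*g + 3) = (g + 1)*(g + 3)*(g + 3)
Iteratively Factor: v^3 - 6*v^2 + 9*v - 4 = (v - 1)*(v^2 - 5*v + 4) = (v - 1)^2*(v - 4)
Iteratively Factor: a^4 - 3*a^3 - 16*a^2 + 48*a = (a)*(a^3 - 3*a^2 - 16*a + 48) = a*(a - 4)*(a^2 + a - 12) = a*(a - 4)*(a - 3)*(a + 4)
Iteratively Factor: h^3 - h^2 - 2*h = (h - 2)*(h^2 + h) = (h - 2)*(h + 1)*(h)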